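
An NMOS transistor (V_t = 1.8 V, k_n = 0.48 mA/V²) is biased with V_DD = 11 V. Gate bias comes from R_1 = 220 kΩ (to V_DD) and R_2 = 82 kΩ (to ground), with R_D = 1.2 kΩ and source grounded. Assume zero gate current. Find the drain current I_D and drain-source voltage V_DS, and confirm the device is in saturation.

V_G = V_DD·R_2/(R_1+R_2) = 11×82/302 = 2.99 V. With the source grounded, V_GS = V_G = 2.99 V.
Assume saturation: I_D = (k_n/2)(V_GS − V_t)² = (0.48/2)×(2.99 − 1.8)² = 0.24×1.19² = 0.338 mA.
V_DS = V_DD − I_D·R_D = 11 − 0.338×1.2 = 10.6 V.
Saturation requires V_DS ≥ V_GS − V_t = 1.19 V; 10.6 ≥ 1.19 ✓.

I_D ≈ 0.34 mA, V_DS ≈ 11 V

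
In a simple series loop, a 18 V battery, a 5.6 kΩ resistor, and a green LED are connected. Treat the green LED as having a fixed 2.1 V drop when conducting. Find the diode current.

KVL around the loop: 18 = V_D + I·R = 2.1 + I × 5.6 kΩ.
So I = (18 − 2.1) / 5.6 kΩ = 15.9 / 5.6 = 2.84 mA.

I ≈ 2.8 mA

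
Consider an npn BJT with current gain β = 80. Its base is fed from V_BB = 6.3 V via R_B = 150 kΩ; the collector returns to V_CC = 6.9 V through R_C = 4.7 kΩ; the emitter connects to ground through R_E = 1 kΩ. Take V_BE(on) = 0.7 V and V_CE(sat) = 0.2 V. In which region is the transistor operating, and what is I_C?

saturation; I_C ≈ 1.2 mA

Assume active: I_B = (6.3 − 0.7)/(150 + 81×1) = 0.0242 mA, I_C = β·I_B = 1.94 mA.
Then V_CE = 6.9 − 1.94×4.7 − 1.96×1 = -4.18 V < 0.2 V — the active assumption fails.
Re-solve with V_CE = 0.2 V. KCL at the emitter: V_E/R_E = (V_BB−0.7−V_E)/R_B + (V_CC−0.2−V_E)/R_C, giving V_E = 1.2 V.
I_C = (V_CC − 0.2 − V_E)/R_C = (6.7 − 1.2)/4.7 = 1.17 mA.
Check: I_B = (5.6 − 1.2)/150 = 0.0293 mA, and β·I_B = 2.35 mA > I_C, confirming saturation.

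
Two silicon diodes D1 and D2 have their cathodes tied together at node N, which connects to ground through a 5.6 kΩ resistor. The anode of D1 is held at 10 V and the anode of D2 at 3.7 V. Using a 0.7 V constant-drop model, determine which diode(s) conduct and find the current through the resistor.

Only D1 conducts; I_R ≈ 1.7 mA

Assume both conduct. Then node N would need to be at both 10−0.7 = 9.3 V and 3.7−0.7 = 3 V, which is impossible.
Assume only D1 conducts: V_N = 10 − 0.7 = 9.3 V, so I_R = 9.3/5.6 = 1.66 mA.
Check D2: its anode-to-cathode voltage is 3.7 − 9.3 = -5.6 V < 0.7 V, so it is off. The assumption is consistent.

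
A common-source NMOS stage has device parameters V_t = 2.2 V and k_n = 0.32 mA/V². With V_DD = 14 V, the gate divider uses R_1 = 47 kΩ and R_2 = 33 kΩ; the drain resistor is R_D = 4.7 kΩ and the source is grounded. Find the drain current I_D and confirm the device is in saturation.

V_G = V_DD·R_2/(R_1+R_2) = 14×33/80 = 5.78 V. With the source grounded, V_GS = V_G = 5.78 V.
Assume saturation: I_D = (k_n/2)(V_GS − V_t)² = (0.32/2)×(5.78 − 2.2)² = 0.16×3.58² = 2.04 mA.
V_DS = V_DD − I_D·R_D = 14 − 2.04×4.7 = 4.39 V.
Saturation requires V_DS ≥ V_GS − V_t = 3.58 V; 4.39 ≥ 3.58 ✓.

I_D ≈ 2 mA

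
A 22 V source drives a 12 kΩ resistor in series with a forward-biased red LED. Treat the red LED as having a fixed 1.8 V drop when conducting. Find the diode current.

I ≈ 1.7 mA

KVL around the loop: 22 = V_D + I·R = 1.8 + I × 12 kΩ.
So I = (22 − 1.8) / 12 kΩ = 20.2 / 12 = 1.68 mA.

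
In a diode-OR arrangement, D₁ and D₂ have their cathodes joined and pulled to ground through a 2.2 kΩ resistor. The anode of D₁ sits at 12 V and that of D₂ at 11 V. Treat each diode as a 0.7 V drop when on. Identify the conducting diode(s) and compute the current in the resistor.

Only D₁ conducts; I_R ≈ 5.1 mA

Assume both conduct. Then node N would need to be at both 12−0.7 = 11.3 V and 11−0.7 = 10.3 V, which is impossible.
Assume only D₁ conducts: V_N = 12 − 0.7 = 11.3 V, so I_R = 11.3/2.2 = 5.14 mA.
Check D₂: its anode-to-cathode voltage is 11 − 11.3 = -0.3 V < 0.7 V, so it is off. The assumption is consistent.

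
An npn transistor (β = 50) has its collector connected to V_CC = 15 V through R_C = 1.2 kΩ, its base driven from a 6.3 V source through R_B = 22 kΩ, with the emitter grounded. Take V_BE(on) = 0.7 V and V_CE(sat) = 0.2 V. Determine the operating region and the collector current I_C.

Assume active: I_B = (6.3 − 0.7)/22 = 0.255 mA, giving I_C = β·I_B = 12.7 mA.
But then V_CE = 15 − 12.7×1.2 = -0.273 V < V_CE(sat) = 0.2 V — impossible in the active region.
So the transistor is saturated. With V_CE = 0.2 V, I_C = (V_CC − 0.2)/R_C = 14.8/1.2 = 12.3 mA.
Check: β·I_B = 12.7 mA > I_C = 12.3 mA, confirming saturation.

saturation; I_C ≈ 12 mA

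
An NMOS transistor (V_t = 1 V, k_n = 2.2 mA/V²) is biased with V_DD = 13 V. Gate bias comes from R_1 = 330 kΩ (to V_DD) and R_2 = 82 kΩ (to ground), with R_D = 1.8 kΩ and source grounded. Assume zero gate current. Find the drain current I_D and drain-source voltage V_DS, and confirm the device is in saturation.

I_D ≈ 2.8 mA, V_DS ≈ 8 V

V_G = V_DD·R_2/(R_1+R_2) = 13×82/412 = 2.59 V. With the source grounded, V_GS = V_G = 2.59 V.
Assume saturation: I_D = (k_n/2)(V_GS − V_t)² = (2.2/2)×(2.59 − 1)² = 1.1×1.59² = 2.77 mA.
V_DS = V_DD − I_D·R_D = 13 − 2.77×1.8 = 8.01 V.
Saturation requires V_DS ≥ V_GS − V_t = 1.59 V; 8.01 ≥ 1.59 ✓.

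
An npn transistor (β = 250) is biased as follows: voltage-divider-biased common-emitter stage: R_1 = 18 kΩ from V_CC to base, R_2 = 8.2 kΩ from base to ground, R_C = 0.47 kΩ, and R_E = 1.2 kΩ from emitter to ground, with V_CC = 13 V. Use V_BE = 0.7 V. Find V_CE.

V_CE ≈ 8.4 V

Thevenize the base divider: V_Th = V_CC·R_2/(R_1+R_2) = 13×8.2/26.2 = 4.07 V, R_Th = R_1‖R_2 = 5.63 kΩ.
Base-emitter loop: V_Th = I_B·R_Th + V_BE + (β+1)I_B·R_E, so I_B = (4.07 − 0.7) / (5.63 + 251×1.2) = 0.011 mA.
I_C = β·I_B = 250×0.011 = 2.74 mA, and I_E = (β+1)I_B = 2.76 mA.
V_CE = V_CC − I_C·R_C − I_E·R_E = 13 − 2.74×0.47 − 2.76×1.2 = 8.4 V.
V_CE = 8.4 V > 0.2 V confirms active-region operation.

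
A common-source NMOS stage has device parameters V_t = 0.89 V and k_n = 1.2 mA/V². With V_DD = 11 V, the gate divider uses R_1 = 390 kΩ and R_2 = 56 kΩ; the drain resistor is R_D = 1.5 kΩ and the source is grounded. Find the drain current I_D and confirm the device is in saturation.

I_D ≈ 0.14 mA

V_G = V_DD·R_2/(R_1+R_2) = 11×56/446 = 1.38 V. With the source grounded, V_GS = V_G = 1.38 V.
Assume saturation: I_D = (k_n/2)(V_GS − V_t)² = (1.2/2)×(1.38 − 0.89)² = 0.6×0.491² = 0.145 mA.
V_DS = V_DD − I_D·R_D = 11 − 0.145×1.5 = 10.8 V.
Saturation requires V_DS ≥ V_GS − V_t = 0.491 V; 10.8 ≥ 0.491 ✓.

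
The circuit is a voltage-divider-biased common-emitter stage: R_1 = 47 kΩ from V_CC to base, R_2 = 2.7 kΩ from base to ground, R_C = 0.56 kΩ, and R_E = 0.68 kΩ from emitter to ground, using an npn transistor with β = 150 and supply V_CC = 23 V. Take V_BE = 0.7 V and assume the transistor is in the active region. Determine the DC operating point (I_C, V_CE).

I_C ≈ 0.78 mA, V_CE ≈ 22 V

Thevenize the base divider: V_Th = V_CC·R_2/(R_1+R_2) = 23×2.7/49.7 = 1.25 V, R_Th = R_1‖R_2 = 2.55 kΩ.
Base-emitter loop: V_Th = I_B·R_Th + V_BE + (β+1)I_B·R_E, so I_B = (1.25 − 0.7) / (2.55 + 151×0.68) = 0.00522 mA.
I_C = β·I_B = 150×0.00522 = 0.783 mA, and I_E = (β+1)I_B = 0.788 mA.
V_CE = V_CC − I_C·R_C − I_E·R_E = 23 − 0.783×0.56 − 0.788×0.68 = 22 V.
V_CE = 22 V > 0.2 V confirms active-region operation.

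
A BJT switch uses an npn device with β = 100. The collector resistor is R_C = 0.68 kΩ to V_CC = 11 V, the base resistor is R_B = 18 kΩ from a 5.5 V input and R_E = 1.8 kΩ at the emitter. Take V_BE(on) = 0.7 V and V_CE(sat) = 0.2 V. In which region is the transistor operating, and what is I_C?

active; I_C ≈ 2.4 mA

Assume active. Base-emitter loop: I_B = (V_BB − V_BE)/(R_B + (β+1)R_E) = (5.5 − 0.7)/(18 + 101×1.8) = 0.024 mA.
I_C = β·I_B = 100×0.024 = 2.4 mA.
V_CE = V_CC − I_C·R_C − I_E·R_E = 11 − 2.4×0.68 − 2.43×1.8 = 5 V > V_CE(sat), so the active-region assumption holds.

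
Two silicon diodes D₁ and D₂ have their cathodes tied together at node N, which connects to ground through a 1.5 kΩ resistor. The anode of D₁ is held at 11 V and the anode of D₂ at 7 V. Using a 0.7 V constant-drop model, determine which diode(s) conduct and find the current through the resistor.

Assume both conduct. Then node N would need to be at both 11−0.7 = 10.3 V and 7−0.7 = 6.3 V, which is impossible.
Assume only D₁ conducts: V_N = 11 − 0.7 = 10.3 V, so I_R = 10.3/1.5 = 6.87 mA.
Check D₂: its anode-to-cathode voltage is 7 − 10.3 = -3.3 V < 0.7 V, so it is off. The assumption is consistent.

Only D₁ conducts; I_R ≈ 6.9 mA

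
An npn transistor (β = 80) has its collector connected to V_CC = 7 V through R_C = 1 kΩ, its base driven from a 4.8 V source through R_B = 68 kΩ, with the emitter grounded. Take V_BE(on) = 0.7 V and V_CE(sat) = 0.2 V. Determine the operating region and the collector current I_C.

Assume active. Base-emitter loop: I_B = (V_BB − V_BE)/R_B = (4.8 − 0.7)/68 = 0.0603 mA.
I_C = β·I_B = 80×0.0603 = 4.82 mA.
V_CE = V_CC − I_C·R_C = 7 − 4.82×1 = 2.18 V > V_CE(sat), so the active-region assumption holds.

active; I_C ≈ 4.8 mA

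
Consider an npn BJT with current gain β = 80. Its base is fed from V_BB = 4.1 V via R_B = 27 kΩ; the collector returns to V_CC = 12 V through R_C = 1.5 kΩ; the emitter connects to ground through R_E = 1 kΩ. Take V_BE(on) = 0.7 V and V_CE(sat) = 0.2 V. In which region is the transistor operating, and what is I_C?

Assume active. Base-emitter loop: I_B = (V_BB − V_BE)/(R_B + (β+1)R_E) = (4.1 − 0.7)/(27 + 81×1) = 0.0315 mA.
I_C = β·I_B = 80×0.0315 = 2.52 mA.
V_CE = V_CC − I_C·R_C − I_E·R_E = 12 − 2.52×1.5 − 2.55×1 = 5.67 V > V_CE(sat), so the active-region assumption holds.

active; I_C ≈ 2.5 mA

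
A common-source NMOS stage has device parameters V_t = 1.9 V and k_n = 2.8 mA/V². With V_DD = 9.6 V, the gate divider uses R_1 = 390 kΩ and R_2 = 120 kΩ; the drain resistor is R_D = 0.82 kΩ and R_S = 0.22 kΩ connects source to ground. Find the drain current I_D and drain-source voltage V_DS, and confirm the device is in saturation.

I_D ≈ 0.15 mA, V_DS ≈ 9.4 V

V_G = V_DD·R_2/(R_1+R_2) = 9.6×120/510 = 2.26 V.
Assume saturation: I_D = (k_n/2)(V_GS − V_t)² with V_GS = V_G − I_D·R_S = 2.26 − 0.22·I_D.
Substituting gives 0.0678·I_D² − 1.22·I_D + 0.18 = 0, with roots I_D = 0.149 or 17.9 mA.
The root I_D = 17.9 mA gives V_GS = -1.67 V ≤ V_t, so take I_D = 0.149 mA.
Then V_GS = 2.23 V and V_DS = V_DD − I_D(R_D+R_S) = 9.6 − 0.149×1.04 = 9.45 V.
Saturation requires V_DS ≥ V_GS − V_t = 0.326 V; 9.45 ≥ 0.326 ✓.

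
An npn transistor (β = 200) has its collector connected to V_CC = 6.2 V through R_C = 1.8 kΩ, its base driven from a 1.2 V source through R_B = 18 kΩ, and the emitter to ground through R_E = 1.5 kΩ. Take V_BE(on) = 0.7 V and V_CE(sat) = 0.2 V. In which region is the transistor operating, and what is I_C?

Assume active. Base-emitter loop: I_B = (V_BB − V_BE)/(R_B + (β+1)R_E) = (1.2 − 0.7)/(18 + 201×1.5) = 0.00156 mA.
I_C = β·I_B = 200×0.00156 = 0.313 mA.
V_CE = V_CC − I_C·R_C − I_E·R_E = 6.2 − 0.313×1.8 − 0.315×1.5 = 5.16 V > V_CE(sat), so the active-region assumption holds.

active; I_C ≈ 0.31 mA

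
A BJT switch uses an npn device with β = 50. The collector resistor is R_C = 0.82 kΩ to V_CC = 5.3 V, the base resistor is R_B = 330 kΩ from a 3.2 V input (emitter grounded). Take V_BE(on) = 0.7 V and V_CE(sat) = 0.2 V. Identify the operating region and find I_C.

Assume active. Base-emitter loop: I_B = (V_BB − V_BE)/R_B = (3.2 − 0.7)/330 = 0.00758 mA.
I_C = β·I_B = 50×0.00758 = 0.379 mA.
V_CE = V_CC − I_C·R_C = 5.3 − 0.379×0.82 = 4.99 V > V_CE(sat), so the active-region assumption holds.

active; I_C ≈ 0.38 mA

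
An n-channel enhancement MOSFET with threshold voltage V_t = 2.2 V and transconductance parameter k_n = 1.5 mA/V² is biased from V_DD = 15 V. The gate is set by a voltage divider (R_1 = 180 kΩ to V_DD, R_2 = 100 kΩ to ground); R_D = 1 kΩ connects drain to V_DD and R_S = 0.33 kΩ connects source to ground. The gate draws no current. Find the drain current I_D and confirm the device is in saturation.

V_G = V_DD·R_2/(R_1+R_2) = 15×100/280 = 5.36 V.
Assume saturation: I_D = (k_n/2)(V_GS − V_t)² with V_GS = V_G − I_D·R_S = 5.36 − 0.33·I_D.
Substituting gives 0.0817·I_D² − 2.56·I_D + 7.48 = 0, with roots I_D = 3.25 or 28.1 mA.
The root I_D = 28.1 mA gives V_GS = -3.92 V ≤ V_t, so take I_D = 3.25 mA.
Then V_GS = 4.28 V and V_DS = V_DD − I_D(R_D+R_S) = 15 − 3.25×1.33 = 10.7 V.
Saturation requires V_DS ≥ V_GS − V_t = 2.08 V; 10.7 ≥ 2.08 ✓.

I_D ≈ 3.3 mA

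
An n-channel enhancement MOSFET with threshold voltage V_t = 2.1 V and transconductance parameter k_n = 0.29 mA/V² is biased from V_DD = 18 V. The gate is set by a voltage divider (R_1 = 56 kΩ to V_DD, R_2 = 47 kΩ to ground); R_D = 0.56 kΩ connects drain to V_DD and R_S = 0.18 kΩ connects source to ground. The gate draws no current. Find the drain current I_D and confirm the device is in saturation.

V_G = V_DD·R_2/(R_1+R_2) = 18×47/103 = 8.21 V.
Assume saturation: I_D = (k_n/2)(V_GS − V_t)² with V_GS = V_G − I_D·R_S = 8.21 − 0.18·I_D.
Substituting gives 0.0047·I_D² − 1.32·I_D + 5.42 = 0, with roots I_D = 4.17 or 277 mA.
The root I_D = 277 mA gives V_GS = -41.6 V ≤ V_t, so take I_D = 4.17 mA.
Then V_GS = 7.46 V and V_DS = V_DD − I_D(R_D+R_S) = 18 − 4.17×0.74 = 14.9 V.
Saturation requires V_DS ≥ V_GS − V_t = 5.36 V; 14.9 ≥ 5.36 ✓.

I_D ≈ 4.2 mA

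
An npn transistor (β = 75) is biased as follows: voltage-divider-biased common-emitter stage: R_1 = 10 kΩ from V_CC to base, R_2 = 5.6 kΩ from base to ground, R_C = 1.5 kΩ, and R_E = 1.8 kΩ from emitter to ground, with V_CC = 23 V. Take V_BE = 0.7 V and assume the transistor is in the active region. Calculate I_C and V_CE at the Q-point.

I_C ≈ 4 mA, V_CE ≈ 9.6 V

Thevenize the base divider: V_Th = V_CC·R_2/(R_1+R_2) = 23×5.6/15.6 = 8.26 V, R_Th = R_1‖R_2 = 3.59 kΩ.
Base-emitter loop: V_Th = I_B·R_Th + V_BE + (β+1)I_B·R_E, so I_B = (8.26 − 0.7) / (3.59 + 76×1.8) = 0.0538 mA.
I_C = β·I_B = 75×0.0538 = 4.04 mA, and I_E = (β+1)I_B = 4.09 mA.
V_CE = V_CC − I_C·R_C − I_E·R_E = 23 − 4.04×1.5 − 4.09×1.8 = 9.58 V.
V_CE = 9.58 V > 0.2 V confirms active-region operation.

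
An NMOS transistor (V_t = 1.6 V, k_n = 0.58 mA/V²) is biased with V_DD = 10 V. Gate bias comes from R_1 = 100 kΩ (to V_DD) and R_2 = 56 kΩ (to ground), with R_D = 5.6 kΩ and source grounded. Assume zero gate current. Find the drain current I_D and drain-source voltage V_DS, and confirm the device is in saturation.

V_G = V_DD·R_2/(R_1+R_2) = 10×56/156 = 3.59 V. With the source grounded, V_GS = V_G = 3.59 V.
Assume saturation: I_D = (k_n/2)(V_GS − V_t)² = (0.58/2)×(3.59 − 1.6)² = 0.29×1.99² = 1.15 mA.
V_DS = V_DD − I_D·R_D = 10 − 1.15×5.6 = 3.57 V.
Saturation requires V_DS ≥ V_GS − V_t = 1.99 V; 3.57 ≥ 1.99 ✓.

I_D ≈ 1.1 mA, V_DS ≈ 3.6 V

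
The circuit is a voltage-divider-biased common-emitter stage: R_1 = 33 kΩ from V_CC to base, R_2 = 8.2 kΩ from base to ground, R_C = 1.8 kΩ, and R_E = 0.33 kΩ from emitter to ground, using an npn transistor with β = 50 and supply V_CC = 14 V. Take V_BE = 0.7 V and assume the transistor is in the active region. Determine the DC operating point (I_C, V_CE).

I_C ≈ 4.5 mA, V_CE ≈ 4.5 V

Thevenize the base divider: V_Th = V_CC·R_2/(R_1+R_2) = 14×8.2/41.2 = 2.79 V, R_Th = R_1‖R_2 = 6.57 kΩ.
Base-emitter loop: V_Th = I_B·R_Th + V_BE + (β+1)I_B·R_E, so I_B = (2.79 − 0.7) / (6.57 + 51×0.33) = 0.0892 mA.
I_C = β·I_B = 50×0.0892 = 4.46 mA, and I_E = (β+1)I_B = 4.55 mA.
V_CE = V_CC − I_C·R_C − I_E·R_E = 14 − 4.46×1.8 − 4.55×0.33 = 4.47 V.
V_CE = 4.47 V > 0.2 V confirms active-region operation.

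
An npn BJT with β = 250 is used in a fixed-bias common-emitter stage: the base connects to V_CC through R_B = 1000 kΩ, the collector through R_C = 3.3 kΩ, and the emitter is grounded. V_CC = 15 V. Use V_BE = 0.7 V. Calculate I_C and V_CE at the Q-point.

I_C ≈ 3.6 mA, V_CE ≈ 3.2 V

Base loop: V_CC = I_B·R_B + V_BE, so I_B = (15 − 0.7)/1000 kΩ = 0.0143 mA.
In the active region I_C = β·I_B = 250 × 0.0143 = 3.58 mA.
Collector loop: V_CE = V_CC − I_C·R_C = 15 − 3.58×3.3 = 3.2 V.
Since V_CE = 3.2 V > V_CE(sat) ≈ 0.2 V, the transistor is in the active region as assumed.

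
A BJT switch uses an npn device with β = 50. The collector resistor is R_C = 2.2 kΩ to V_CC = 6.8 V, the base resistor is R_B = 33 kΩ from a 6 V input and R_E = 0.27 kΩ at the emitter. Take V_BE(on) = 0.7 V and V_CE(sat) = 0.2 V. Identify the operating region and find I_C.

saturation; I_C ≈ 2.7 mA

Assume active: I_B = (6 − 0.7)/(33 + 51×0.27) = 0.113 mA, I_C = β·I_B = 5.67 mA.
Then V_CE = 6.8 − 5.67×2.2 − 5.78×0.27 = -7.23 V < 0.2 V — the active assumption fails.
Re-solve with V_CE = 0.2 V. KCL at the emitter: V_E/R_E = (V_BB−0.7−V_E)/R_B + (V_CC−0.2−V_E)/R_C, giving V_E = 0.755 V.
I_C = (V_CC − 0.2 − V_E)/R_C = (6.6 − 0.755)/2.2 = 2.66 mA.
Check: I_B = (5.3 − 0.755)/33 = 0.138 mA, and β·I_B = 6.89 mA > I_C, confirming saturation.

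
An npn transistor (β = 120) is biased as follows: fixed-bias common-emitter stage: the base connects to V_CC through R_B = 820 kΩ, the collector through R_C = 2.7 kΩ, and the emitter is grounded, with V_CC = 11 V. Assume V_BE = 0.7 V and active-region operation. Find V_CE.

Base loop: V_CC = I_B·R_B + V_BE, so I_B = (11 − 0.7)/820 kΩ = 0.0126 mA.
In the active region I_C = β·I_B = 120 × 0.0126 = 1.51 mA.
Collector loop: V_CE = V_CC − I_C·R_C = 11 − 1.51×2.7 = 6.93 V.
Since V_CE = 6.93 V > V_CE(sat) ≈ 0.2 V, the transistor is in the active region as assumed.

V_CE ≈ 6.9 V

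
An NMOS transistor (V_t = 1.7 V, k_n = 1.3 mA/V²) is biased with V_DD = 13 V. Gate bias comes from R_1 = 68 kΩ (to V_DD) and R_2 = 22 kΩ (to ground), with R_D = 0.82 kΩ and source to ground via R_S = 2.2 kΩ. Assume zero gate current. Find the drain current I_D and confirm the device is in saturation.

V_G = V_DD·R_2/(R_1+R_2) = 13×22/90 = 3.18 V.
Assume saturation: I_D = (k_n/2)(V_GS − V_t)² with V_GS = V_G − I_D·R_S = 3.18 − 2.2·I_D.
Substituting gives 3.15·I_D² − 5.23·I_D + 1.42 = 0, with roots I_D = 0.342 or 1.32 mA.
The root I_D = 1.32 mA gives V_GS = 0.275 V ≤ V_t, so take I_D = 0.342 mA.
Then V_GS = 2.43 V and V_DS = V_DD − I_D(R_D+R_S) = 13 − 0.342×3.02 = 12 V.
Saturation requires V_DS ≥ V_GS − V_t = 0.725 V; 12 ≥ 0.725 ✓.

I_D ≈ 0.34 mA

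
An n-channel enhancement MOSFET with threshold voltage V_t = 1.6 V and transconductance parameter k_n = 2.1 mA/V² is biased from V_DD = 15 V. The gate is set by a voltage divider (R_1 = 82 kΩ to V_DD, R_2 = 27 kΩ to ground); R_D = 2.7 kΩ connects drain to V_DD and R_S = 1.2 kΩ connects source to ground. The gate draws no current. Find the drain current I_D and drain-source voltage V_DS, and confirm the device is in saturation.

V_G = V_DD·R_2/(R_1+R_2) = 15×27/109 = 3.72 V.
Assume saturation: I_D = (k_n/2)(V_GS − V_t)² with V_GS = V_G − I_D·R_S = 3.72 − 1.2·I_D.
Substituting gives 1.51·I_D² − 6.33·I_D + 4.7 = 0, with roots I_D = 0.964 or 3.22 mA.
The root I_D = 3.22 mA gives V_GS = -0.152 V ≤ V_t, so take I_D = 0.964 mA.
Then V_GS = 2.56 V and V_DS = V_DD − I_D(R_D+R_S) = 15 − 0.964×3.9 = 11.2 V.
Saturation requires V_DS ≥ V_GS − V_t = 0.958 V; 11.2 ≥ 0.958 ✓.

I_D ≈ 0.96 mA, V_DS ≈ 11 V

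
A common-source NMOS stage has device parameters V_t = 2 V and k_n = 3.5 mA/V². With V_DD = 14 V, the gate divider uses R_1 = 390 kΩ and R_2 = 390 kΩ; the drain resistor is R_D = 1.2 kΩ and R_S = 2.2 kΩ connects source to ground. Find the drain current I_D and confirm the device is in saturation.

I_D ≈ 1.8 mA

V_G = V_DD·R_2/(R_1+R_2) = 14×390/780 = 7 V.
Assume saturation: I_D = (k_n/2)(V_GS − V_t)² with V_GS = V_G − I_D·R_S = 7 − 2.2·I_D.
Substituting gives 8.47·I_D² − 39.5·I_D + 43.8 = 0, with roots I_D = 1.81 or 2.85 mA.
The root I_D = 2.85 mA gives V_GS = 0.723 V ≤ V_t, so take I_D = 1.81 mA.
Then V_GS = 3.02 V and V_DS = V_DD − I_D(R_D+R_S) = 14 − 1.81×3.4 = 7.84 V.
Saturation requires V_DS ≥ V_GS − V_t = 1.02 V; 7.84 ≥ 1.02 ✓.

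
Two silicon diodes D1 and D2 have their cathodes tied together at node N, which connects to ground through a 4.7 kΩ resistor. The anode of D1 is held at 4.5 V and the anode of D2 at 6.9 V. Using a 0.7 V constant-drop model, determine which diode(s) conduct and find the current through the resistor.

Assume both conduct. Then node N would need to be at both 4.5−0.7 = 3.8 V and 6.9−0.7 = 6.2 V, which is impossible.
Assume only D2 conducts: V_N = 6.9 − 0.7 = 6.2 V, so I_R = 6.2/4.7 = 1.32 mA.
Check D1: its anode-to-cathode voltage is 4.5 − 6.2 = -1.7 V < 0.7 V, so it is off. The assumption is consistent.

Only D2 conducts; I_R ≈ 1.3 mA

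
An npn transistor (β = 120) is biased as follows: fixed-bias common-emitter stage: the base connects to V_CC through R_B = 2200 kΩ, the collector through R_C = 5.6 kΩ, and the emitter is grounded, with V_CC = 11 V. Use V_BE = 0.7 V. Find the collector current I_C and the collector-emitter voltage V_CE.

Base loop: V_CC = I_B·R_B + V_BE, so I_B = (11 − 0.7)/2200 kΩ = 0.00468 mA.
In the active region I_C = β·I_B = 120 × 0.00468 = 0.562 mA.
Collector loop: V_CE = V_CC − I_C·R_C = 11 − 0.562×5.6 = 7.85 V.
Since V_CE = 7.85 V > V_CE(sat) ≈ 0.2 V, the transistor is in the active region as assumed.

I_C ≈ 0.56 mA, V_CE ≈ 7.9 V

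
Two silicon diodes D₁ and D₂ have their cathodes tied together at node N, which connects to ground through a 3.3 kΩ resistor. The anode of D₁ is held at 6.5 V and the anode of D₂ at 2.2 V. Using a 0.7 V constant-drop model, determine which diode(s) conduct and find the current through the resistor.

Only D₁ conducts; I_R ≈ 1.8 mA

Assume both conduct. Then node N would need to be at both 6.5−0.7 = 5.8 V and 2.2−0.7 = 1.5 V, which is impossible.
Assume only D₁ conducts: V_N = 6.5 − 0.7 = 5.8 V, so I_R = 5.8/3.3 = 1.76 mA.
Check D₂: its anode-to-cathode voltage is 2.2 − 5.8 = -3.6 V < 0.7 V, so it is off. The assumption is consistent.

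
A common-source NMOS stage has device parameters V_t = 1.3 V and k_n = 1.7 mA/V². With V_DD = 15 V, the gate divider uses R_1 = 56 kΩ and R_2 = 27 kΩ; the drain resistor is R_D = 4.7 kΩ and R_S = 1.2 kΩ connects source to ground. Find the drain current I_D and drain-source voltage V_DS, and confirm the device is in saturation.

V_G = V_DD·R_2/(R_1+R_2) = 15×27/83 = 4.88 V.
Assume saturation: I_D = (k_n/2)(V_GS − V_t)² with V_GS = V_G − I_D·R_S = 4.88 − 1.2·I_D.
Substituting gives 1.22·I_D² − 8.3·I_D + 10.9 = 0, with roots I_D = 1.78 or 5.01 mA.
The root I_D = 5.01 mA gives V_GS = -1.13 V ≤ V_t, so take I_D = 1.78 mA.
Then V_GS = 2.75 V and V_DS = V_DD − I_D(R_D+R_S) = 15 − 1.78×5.9 = 4.51 V.
Saturation requires V_DS ≥ V_GS − V_t = 1.45 V; 4.51 ≥ 1.45 ✓.

I_D ≈ 1.8 mA, V_DS ≈ 4.5 V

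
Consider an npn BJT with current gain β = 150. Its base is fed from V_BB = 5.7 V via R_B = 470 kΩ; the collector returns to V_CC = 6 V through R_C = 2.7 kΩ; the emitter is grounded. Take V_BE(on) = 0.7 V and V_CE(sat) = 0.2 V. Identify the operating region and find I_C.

Assume active. Base-emitter loop: I_B = (V_BB − V_BE)/R_B = (5.7 − 0.7)/470 = 0.0106 mA.
I_C = β·I_B = 150×0.0106 = 1.6 mA.
V_CE = V_CC − I_C·R_C = 6 − 1.6×2.7 = 1.69 V > V_CE(sat), so the active-region assumption holds.

active; I_C ≈ 1.6 mA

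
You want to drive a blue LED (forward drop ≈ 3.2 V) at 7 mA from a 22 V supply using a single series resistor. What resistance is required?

The resistor drops V_S − V_D = 22 − 3.2 = 18.8 V at 7 mA.
R = 18.8 V / 7 mA = 2.69 kΩ.

R ≈ 2.7 kΩ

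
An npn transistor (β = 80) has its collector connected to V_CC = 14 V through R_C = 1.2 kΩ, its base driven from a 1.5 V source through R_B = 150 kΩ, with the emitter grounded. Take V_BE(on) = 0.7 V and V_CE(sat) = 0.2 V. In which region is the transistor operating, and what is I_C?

Assume active. Base-emitter loop: I_B = (V_BB − V_BE)/R_B = (1.5 − 0.7)/150 = 0.00533 mA.
I_C = β·I_B = 80×0.00533 = 0.427 mA.
V_CE = V_CC − I_C·R_C = 14 − 0.427×1.2 = 13.5 V > V_CE(sat), so the active-region assumption holds.

active; I_C ≈ 0.43 mA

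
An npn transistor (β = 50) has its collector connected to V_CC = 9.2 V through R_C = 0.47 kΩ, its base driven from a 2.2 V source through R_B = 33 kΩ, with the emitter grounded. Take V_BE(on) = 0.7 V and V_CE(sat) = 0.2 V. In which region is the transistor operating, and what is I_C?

active; I_C ≈ 2.3 mA

Assume active. Base-emitter loop: I_B = (V_BB − V_BE)/R_B = (2.2 − 0.7)/33 = 0.0455 mA.
I_C = β·I_B = 50×0.0455 = 2.27 mA.
V_CE = V_CC − I_C·R_C = 9.2 − 2.27×0.47 = 8.13 V > V_CE(sat), so the active-region assumption holds.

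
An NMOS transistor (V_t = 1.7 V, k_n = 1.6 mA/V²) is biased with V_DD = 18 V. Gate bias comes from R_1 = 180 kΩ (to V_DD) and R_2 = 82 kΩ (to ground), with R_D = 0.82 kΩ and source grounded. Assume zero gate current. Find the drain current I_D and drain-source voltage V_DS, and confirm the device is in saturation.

V_G = V_DD·R_2/(R_1+R_2) = 18×82/262 = 5.63 V. With the source grounded, V_GS = V_G = 5.63 V.
Assume saturation: I_D = (k_n/2)(V_GS − V_t)² = (1.6/2)×(5.63 − 1.7)² = 0.8×3.93² = 12.4 mA.
V_DS = V_DD − I_D·R_D = 18 − 12.4×0.82 = 7.85 V.
Saturation requires V_DS ≥ V_GS − V_t = 3.93 V; 7.85 ≥ 3.93 ✓.

I_D ≈ 12 mA, V_DS ≈ 7.8 V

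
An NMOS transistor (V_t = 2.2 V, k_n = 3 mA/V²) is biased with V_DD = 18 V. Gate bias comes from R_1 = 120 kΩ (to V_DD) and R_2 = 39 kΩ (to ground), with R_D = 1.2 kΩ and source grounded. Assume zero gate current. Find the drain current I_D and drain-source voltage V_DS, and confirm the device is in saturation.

I_D ≈ 7.4 mA, V_DS ≈ 9.2 V

V_G = V_DD·R_2/(R_1+R_2) = 18×39/159 = 4.42 V. With the source grounded, V_GS = V_G = 4.42 V.
Assume saturation: I_D = (k_n/2)(V_GS − V_t)² = (3/2)×(4.42 − 2.2)² = 1.5×2.22² = 7.36 mA.
V_DS = V_DD − I_D·R_D = 18 − 7.36×1.2 = 9.17 V.
Saturation requires V_DS ≥ V_GS − V_t = 2.22 V; 9.17 ≥ 2.22 ✓.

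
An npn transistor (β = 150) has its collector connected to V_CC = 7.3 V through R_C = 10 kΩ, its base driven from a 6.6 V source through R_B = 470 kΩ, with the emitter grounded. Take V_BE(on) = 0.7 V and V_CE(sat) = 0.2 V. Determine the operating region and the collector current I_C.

Assume active: I_B = (6.6 − 0.7)/470 = 0.0126 mA, giving I_C = β·I_B = 1.88 mA.
But then V_CE = 7.3 − 1.88×10 = -11.5 V < V_CE(sat) = 0.2 V — impossible in the active region.
So the transistor is saturated. With V_CE = 0.2 V, I_C = (V_CC − 0.2)/R_C = 7.1/10 = 0.71 mA.
Check: β·I_B = 1.88 mA > I_C = 0.71 mA, confirming saturation.

saturation; I_C ≈ 0.71 mA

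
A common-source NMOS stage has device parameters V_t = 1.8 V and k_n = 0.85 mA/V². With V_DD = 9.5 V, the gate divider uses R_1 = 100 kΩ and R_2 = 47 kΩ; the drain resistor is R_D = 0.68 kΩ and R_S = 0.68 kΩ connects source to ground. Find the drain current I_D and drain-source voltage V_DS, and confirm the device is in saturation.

V_G = V_DD·R_2/(R_1+R_2) = 9.5×47/147 = 3.04 V.
Assume saturation: I_D = (k_n/2)(V_GS − V_t)² with V_GS = V_G − I_D·R_S = 3.04 − 0.68·I_D.
Substituting gives 0.197·I_D² − 1.72·I_D + 0.651 = 0, with roots I_D = 0.398 or 8.33 mA.
The root I_D = 8.33 mA gives V_GS = -2.63 V ≤ V_t, so take I_D = 0.398 mA.
Then V_GS = 2.77 V and V_DS = V_DD − I_D(R_D+R_S) = 9.5 − 0.398×1.36 = 8.96 V.
Saturation requires V_DS ≥ V_GS − V_t = 0.967 V; 8.96 ≥ 0.967 ✓.

I_D ≈ 0.4 mA, V_DS ≈ 9 V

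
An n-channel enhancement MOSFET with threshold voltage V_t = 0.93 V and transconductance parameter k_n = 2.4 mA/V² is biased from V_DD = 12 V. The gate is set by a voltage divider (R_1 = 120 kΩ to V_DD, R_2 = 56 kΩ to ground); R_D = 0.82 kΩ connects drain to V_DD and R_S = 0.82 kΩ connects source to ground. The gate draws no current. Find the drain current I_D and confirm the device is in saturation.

I_D ≈ 2 mA

V_G = V_DD·R_2/(R_1+R_2) = 12×56/176 = 3.82 V.
Assume saturation: I_D = (k_n/2)(V_GS − V_t)² with V_GS = V_G − I_D·R_S = 3.82 − 0.82·I_D.
Substituting gives 0.807·I_D² − 6.68·I_D + 10 = 0, with roots I_D = 1.96 or 6.32 mA.
The root I_D = 6.32 mA gives V_GS = -1.37 V ≤ V_t, so take I_D = 1.96 mA.
Then V_GS = 2.21 V and V_DS = V_DD − I_D(R_D+R_S) = 12 − 1.96×1.64 = 8.78 V.
Saturation requires V_DS ≥ V_GS − V_t = 1.28 V; 8.78 ≥ 1.28 ✓.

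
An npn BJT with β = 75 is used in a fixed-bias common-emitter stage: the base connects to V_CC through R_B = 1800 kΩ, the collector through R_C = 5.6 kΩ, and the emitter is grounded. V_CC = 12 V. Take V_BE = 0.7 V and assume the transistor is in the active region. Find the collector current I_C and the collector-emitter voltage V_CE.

I_C ≈ 0.47 mA, V_CE ≈ 9.4 V

Base loop: V_CC = I_B·R_B + V_BE, so I_B = (12 − 0.7)/1800 kΩ = 0.00628 mA.
In the active region I_C = β·I_B = 75 × 0.00628 = 0.471 mA.
Collector loop: V_CE = V_CC − I_C·R_C = 12 − 0.471×5.6 = 9.36 V.
Since V_CE = 9.36 V > V_CE(sat) ≈ 0.2 V, the transistor is in the active region as assumed.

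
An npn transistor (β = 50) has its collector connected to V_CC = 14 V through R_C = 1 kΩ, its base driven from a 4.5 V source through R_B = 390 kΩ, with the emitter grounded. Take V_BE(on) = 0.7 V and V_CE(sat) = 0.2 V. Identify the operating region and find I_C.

active; I_C ≈ 0.49 mA

Assume active. Base-emitter loop: I_B = (V_BB − V_BE)/R_B = (4.5 − 0.7)/390 = 0.00974 mA.
I_C = β·I_B = 50×0.00974 = 0.487 mA.
V_CE = V_CC − I_C·R_C = 14 − 0.487×1 = 13.5 V > V_CE(sat), so the active-region assumption holds.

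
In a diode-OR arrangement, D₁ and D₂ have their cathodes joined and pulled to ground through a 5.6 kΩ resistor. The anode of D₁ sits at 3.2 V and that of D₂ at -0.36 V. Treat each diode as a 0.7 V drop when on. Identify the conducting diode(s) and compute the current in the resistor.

Only D₁ conducts; I_R ≈ 0.45 mA

Assume both conduct. Then node N would need to be at both 3.2−0.7 = 2.5 V and -0.36−0.7 = -1.06 V, which is impossible.
Assume only D₁ conducts: V_N = 3.2 − 0.7 = 2.5 V, so I_R = 2.5/5.6 = 0.446 mA.
Check D₂: its anode-to-cathode voltage is -0.36 − 2.5 = -2.86 V < 0.7 V, so it is off. The assumption is consistent.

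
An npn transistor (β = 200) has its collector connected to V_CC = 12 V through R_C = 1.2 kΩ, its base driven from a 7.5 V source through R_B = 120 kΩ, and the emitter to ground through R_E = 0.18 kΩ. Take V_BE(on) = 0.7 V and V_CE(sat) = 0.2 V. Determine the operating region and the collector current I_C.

saturation; I_C ≈ 8.5 mA

Assume active: I_B = (7.5 − 0.7)/(120 + 201×0.18) = 0.0435 mA, I_C = β·I_B = 8.71 mA.
Then V_CE = 12 − 8.71×1.2 − 8.75×0.18 = -0.0247 V < 0.2 V — the active assumption fails.
Re-solve with V_CE = 0.2 V. KCL at the emitter: V_E/R_E = (V_BB−0.7−V_E)/R_B + (V_CC−0.2−V_E)/R_C, giving V_E = 1.55 V.
I_C = (V_CC − 0.2 − V_E)/R_C = (11.8 − 1.55)/1.2 = 8.55 mA.
Check: I_B = (6.8 − 1.55)/120 = 0.0438 mA, and β·I_B = 8.76 mA > I_C, confirming saturation.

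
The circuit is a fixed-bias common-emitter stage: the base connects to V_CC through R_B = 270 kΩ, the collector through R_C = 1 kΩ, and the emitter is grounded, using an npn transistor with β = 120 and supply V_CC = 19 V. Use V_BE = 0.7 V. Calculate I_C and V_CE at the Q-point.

I_C ≈ 8.1 mA, V_CE ≈ 11 V

Base loop: V_CC = I_B·R_B + V_BE, so I_B = (19 − 0.7)/270 kΩ = 0.0678 mA.
In the active region I_C = β·I_B = 120 × 0.0678 = 8.13 mA.
Collector loop: V_CE = V_CC − I_C·R_C = 19 − 8.13×1 = 10.9 V.
Since V_CE = 10.9 V > V_CE(sat) ≈ 0.2 V, the transistor is in the active region as assumed.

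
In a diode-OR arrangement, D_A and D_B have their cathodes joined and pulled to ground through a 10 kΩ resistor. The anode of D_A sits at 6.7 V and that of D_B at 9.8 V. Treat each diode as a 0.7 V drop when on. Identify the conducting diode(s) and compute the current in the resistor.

Assume both conduct. Then node N would need to be at both 6.7−0.7 = 6 V and 9.8−0.7 = 9.1 V, which is impossible.
Assume only D_B conducts: V_N = 9.8 − 0.7 = 9.1 V, so I_R = 9.1/10 = 0.91 mA.
Check D_A: its anode-to-cathode voltage is 6.7 − 9.1 = -2.4 V < 0.7 V, so it is off. The assumption is consistent.

Only D_B conducts; I_R ≈ 0.91 mA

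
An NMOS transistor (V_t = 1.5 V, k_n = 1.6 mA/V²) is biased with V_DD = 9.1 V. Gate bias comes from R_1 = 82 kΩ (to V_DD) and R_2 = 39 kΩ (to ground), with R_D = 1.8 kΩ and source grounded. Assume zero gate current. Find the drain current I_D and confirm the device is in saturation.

V_G = V_DD·R_2/(R_1+R_2) = 9.1×39/121 = 2.93 V. With the source grounded, V_GS = V_G = 2.93 V.
Assume saturation: I_D = (k_n/2)(V_GS − V_t)² = (1.6/2)×(2.93 − 1.5)² = 0.8×1.43² = 1.64 mA.
V_DS = V_DD − I_D·R_D = 9.1 − 1.64×1.8 = 6.14 V.
Saturation requires V_DS ≥ V_GS − V_t = 1.43 V; 6.14 ≥ 1.43 ✓.

I_D ≈ 1.6 mA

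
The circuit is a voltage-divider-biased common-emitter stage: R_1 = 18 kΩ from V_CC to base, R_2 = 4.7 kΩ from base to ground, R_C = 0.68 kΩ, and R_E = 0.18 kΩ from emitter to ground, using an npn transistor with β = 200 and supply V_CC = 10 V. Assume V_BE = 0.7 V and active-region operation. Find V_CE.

V_CE ≈ 4.1 V

Thevenize the base divider: V_Th = V_CC·R_2/(R_1+R_2) = 10×4.7/22.7 = 2.07 V, R_Th = R_1‖R_2 = 3.73 kΩ.
Base-emitter loop: V_Th = I_B·R_Th + V_BE + (β+1)I_B·R_E, so I_B = (2.07 − 0.7) / (3.73 + 201×0.18) = 0.0343 mA.
I_C = β·I_B = 200×0.0343 = 6.87 mA, and I_E = (β+1)I_B = 6.9 mA.
V_CE = V_CC − I_C·R_C − I_E·R_E = 10 − 6.87×0.68 − 6.9×0.18 = 4.09 V.
V_CE = 4.09 V > 0.2 V confirms active-region operation.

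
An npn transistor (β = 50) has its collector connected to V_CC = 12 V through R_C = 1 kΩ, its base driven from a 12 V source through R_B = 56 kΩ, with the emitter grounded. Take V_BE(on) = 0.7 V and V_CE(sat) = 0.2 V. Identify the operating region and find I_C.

Assume active. Base-emitter loop: I_B = (V_BB − V_BE)/R_B = (12 − 0.7)/56 = 0.202 mA.
I_C = β·I_B = 50×0.202 = 10.1 mA.
V_CE = V_CC − I_C·R_C = 12 − 10.1×1 = 1.91 V > V_CE(sat), so the active-region assumption holds.

active; I_C ≈ 10 mA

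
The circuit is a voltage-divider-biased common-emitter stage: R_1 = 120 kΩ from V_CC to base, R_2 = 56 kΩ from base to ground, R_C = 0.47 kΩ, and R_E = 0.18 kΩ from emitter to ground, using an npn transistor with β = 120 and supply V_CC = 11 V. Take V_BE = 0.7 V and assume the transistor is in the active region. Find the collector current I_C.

Thevenize the base divider: V_Th = V_CC·R_2/(R_1+R_2) = 11×56/176 = 3.5 V, R_Th = R_1‖R_2 = 38.2 kΩ.
Base-emitter loop: V_Th = I_B·R_Th + V_BE + (β+1)I_B·R_E, so I_B = (3.5 − 0.7) / (38.2 + 121×0.18) = 0.0467 mA.
I_C = β·I_B = 120×0.0467 = 5.6 mA, and I_E = (β+1)I_B = 5.65 mA.
V_CE = V_CC − I_C·R_C − I_E·R_E = 11 − 5.6×0.47 − 5.65×0.18 = 7.35 V.
V_CE = 7.35 V > 0.2 V confirms active-region operation.

I_C ≈ 5.6 mA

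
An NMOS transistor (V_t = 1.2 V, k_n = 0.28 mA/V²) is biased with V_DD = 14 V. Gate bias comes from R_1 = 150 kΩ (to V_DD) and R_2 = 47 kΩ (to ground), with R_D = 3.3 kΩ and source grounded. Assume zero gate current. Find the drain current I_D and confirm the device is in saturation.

I_D ≈ 0.64 mA

V_G = V_DD·R_2/(R_1+R_2) = 14×47/197 = 3.34 V. With the source grounded, V_GS = V_G = 3.34 V.
Assume saturation: I_D = (k_n/2)(V_GS − V_t)² = (0.28/2)×(3.34 − 1.2)² = 0.14×2.14² = 0.641 mA.
V_DS = V_DD − I_D·R_D = 14 − 0.641×3.3 = 11.9 V.
Saturation requires V_DS ≥ V_GS − V_t = 2.14 V; 11.9 ≥ 2.14 ✓.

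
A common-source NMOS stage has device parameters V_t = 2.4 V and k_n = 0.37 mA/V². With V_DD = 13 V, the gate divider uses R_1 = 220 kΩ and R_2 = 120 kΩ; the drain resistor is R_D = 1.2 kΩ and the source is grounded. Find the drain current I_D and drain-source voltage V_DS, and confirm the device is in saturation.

I_D ≈ 0.89 mA, V_DS ≈ 12 V

V_G = V_DD·R_2/(R_1+R_2) = 13×120/340 = 4.59 V. With the source grounded, V_GS = V_G = 4.59 V.
Assume saturation: I_D = (k_n/2)(V_GS − V_t)² = (0.37/2)×(4.59 − 2.4)² = 0.185×2.19² = 0.886 mA.
V_DS = V_DD − I_D·R_D = 13 − 0.886×1.2 = 11.9 V.
Saturation requires V_DS ≥ V_GS − V_t = 2.19 V; 11.9 ≥ 2.19 ✓.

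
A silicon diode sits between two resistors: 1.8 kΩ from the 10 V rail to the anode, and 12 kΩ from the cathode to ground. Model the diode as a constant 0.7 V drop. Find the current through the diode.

The two resistors are in series with the diode, so KVL gives 10 = I·1.8 + 0.7 + I·12.
I = (10 − 0.7) / (1.8 + 12) kΩ = 9.3 / 13.8 = 0.674 mA.

I ≈ 0.67 mA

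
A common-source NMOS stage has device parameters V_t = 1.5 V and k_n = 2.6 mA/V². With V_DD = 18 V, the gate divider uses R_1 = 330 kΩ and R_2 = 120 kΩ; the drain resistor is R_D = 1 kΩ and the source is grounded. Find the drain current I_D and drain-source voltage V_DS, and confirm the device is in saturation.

I_D ≈ 14 mA, V_DS ≈ 3.8 V

V_G = V_DD·R_2/(R_1+R_2) = 18×120/450 = 4.8 V. With the source grounded, V_GS = V_G = 4.8 V.
Assume saturation: I_D = (k_n/2)(V_GS − V_t)² = (2.6/2)×(4.8 − 1.5)² = 1.3×3.3² = 14.2 mA.
V_DS = V_DD − I_D·R_D = 18 − 14.2×1 = 3.84 V.
Saturation requires V_DS ≥ V_GS − V_t = 3.3 V; 3.84 ≥ 3.3 ✓.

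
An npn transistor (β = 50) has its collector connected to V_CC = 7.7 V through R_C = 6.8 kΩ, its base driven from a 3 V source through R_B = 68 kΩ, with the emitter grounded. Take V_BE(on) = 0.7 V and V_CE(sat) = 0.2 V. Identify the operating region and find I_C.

saturation; I_C ≈ 1.1 mA

Assume active: I_B = (3 − 0.7)/68 = 0.0338 mA, giving I_C = β·I_B = 1.69 mA.
But then V_CE = 7.7 − 1.69×6.8 = -3.8 V < V_CE(sat) = 0.2 V — impossible in the active region.
So the transistor is saturated. With V_CE = 0.2 V, I_C = (V_CC − 0.2)/R_C = 7.5/6.8 = 1.1 mA.
Check: β·I_B = 1.69 mA > I_C = 1.1 mA, confirming saturation.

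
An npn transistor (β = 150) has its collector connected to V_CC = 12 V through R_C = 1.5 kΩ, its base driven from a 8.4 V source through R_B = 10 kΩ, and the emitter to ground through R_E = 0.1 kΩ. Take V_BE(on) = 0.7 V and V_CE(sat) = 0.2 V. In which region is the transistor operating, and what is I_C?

Assume active: I_B = (8.4 − 0.7)/(10 + 151×0.1) = 0.307 mA, I_C = β·I_B = 46 mA.
Then V_CE = 12 − 46×1.5 − 46.3×0.1 = -61.7 V < 0.2 V — the active assumption fails.
Re-solve with V_CE = 0.2 V. KCL at the emitter: V_E/R_E = (V_BB−0.7−V_E)/R_B + (V_CC−0.2−V_E)/R_C, giving V_E = 0.802 V.
I_C = (V_CC − 0.2 − V_E)/R_C = (11.8 − 0.802)/1.5 = 7.33 mA.
Check: I_B = (7.7 − 0.802)/10 = 0.69 mA, and β·I_B = 103 mA > I_C, confirming saturation.

saturation; I_C ≈ 7.3 mA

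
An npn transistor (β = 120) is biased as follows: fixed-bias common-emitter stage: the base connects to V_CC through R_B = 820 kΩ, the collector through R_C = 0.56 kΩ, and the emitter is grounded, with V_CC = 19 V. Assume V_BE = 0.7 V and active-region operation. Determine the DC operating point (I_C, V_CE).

I_C ≈ 2.7 mA, V_CE ≈ 18 V

Base loop: V_CC = I_B·R_B + V_BE, so I_B = (19 − 0.7)/820 kΩ = 0.0223 mA.
In the active region I_C = β·I_B = 120 × 0.0223 = 2.68 mA.
Collector loop: V_CE = V_CC − I_C·R_C = 19 − 2.68×0.56 = 17.5 V.
Since V_CE = 17.5 V > V_CE(sat) ≈ 0.2 V, the transistor is in the active region as assumed.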